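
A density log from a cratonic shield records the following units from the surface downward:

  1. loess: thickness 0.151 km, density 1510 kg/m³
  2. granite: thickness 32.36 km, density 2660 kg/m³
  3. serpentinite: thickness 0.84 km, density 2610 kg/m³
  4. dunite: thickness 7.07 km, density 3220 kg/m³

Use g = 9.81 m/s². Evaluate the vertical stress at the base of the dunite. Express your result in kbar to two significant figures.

11 kbar

loess: 1510 kg/m³ × 9.81 m/s² × 151 m = 2.237×10^6 Pa = 0.02237 kbar
granite: 2660 kg/m³ × 9.81 m/s² × 32360 m = 8.444×10^8 Pa = 8.444 kbar
serpentinite: 2610 kg/m³ × 9.81 m/s² × 840 m = 2.151×10^7 Pa = 0.2151 kbar
dunite: 3220 kg/m³ × 9.81 m/s² × 7070 m = 2.233×10^8 Pa = 2.233 kbar
Total = 0.02237 + 8.444 + 0.2151 + 2.233 = 10.915 kbar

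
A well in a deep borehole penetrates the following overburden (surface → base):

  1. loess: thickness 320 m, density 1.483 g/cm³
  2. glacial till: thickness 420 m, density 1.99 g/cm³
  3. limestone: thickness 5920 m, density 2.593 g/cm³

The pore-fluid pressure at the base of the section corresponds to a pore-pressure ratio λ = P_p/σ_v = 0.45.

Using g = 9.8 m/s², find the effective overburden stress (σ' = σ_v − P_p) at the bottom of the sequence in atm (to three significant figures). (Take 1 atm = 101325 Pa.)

Overburden (lithostatic) stress σ_v:
loess: 1483 kg/m³ × 9.8 m/s² × 320 m = 4.651×10^6 Pa = 4.651 MPa
glacial till: 1990 kg/m³ × 9.8 m/s² × 420 m = 8.191×10^6 Pa = 8.191 MPa
limestone: 2593 kg/m³ × 9.8 m/s² × 5920 m = 1.504×10^8 Pa = 150.4 MPa
Total = 4.651 + 8.191 + 150.4 = 163.28 MPa
Pore pressure P_p = λ·σ_v = 0.45 × 163.3 MPa = 73.47 MPa
Effective stress σ' = σ_v − P_p = 163.3 − 73.47 = 89.802 MPa = 886.28 atm

886 atm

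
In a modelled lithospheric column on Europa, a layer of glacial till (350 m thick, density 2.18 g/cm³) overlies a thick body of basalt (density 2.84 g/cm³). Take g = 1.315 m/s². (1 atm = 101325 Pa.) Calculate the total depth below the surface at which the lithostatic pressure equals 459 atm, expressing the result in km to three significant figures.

Pressure at base of upper layers: 2180×1.315×350 = 1.003×10^6 Pa = 9.902 atm
Remaining pressure to be supplied by basalt: 4.651×10^7 − 1.003×10^6 = 4.550×10^7 Pa
Additional depth in basalt = 4.550×10^7 Pa / (2840 kg/m³ × 1.315 m/s²) = 12185 m
Total depth = 350 m + 12185 m = 12535 m
= 12.535 km

12.5 km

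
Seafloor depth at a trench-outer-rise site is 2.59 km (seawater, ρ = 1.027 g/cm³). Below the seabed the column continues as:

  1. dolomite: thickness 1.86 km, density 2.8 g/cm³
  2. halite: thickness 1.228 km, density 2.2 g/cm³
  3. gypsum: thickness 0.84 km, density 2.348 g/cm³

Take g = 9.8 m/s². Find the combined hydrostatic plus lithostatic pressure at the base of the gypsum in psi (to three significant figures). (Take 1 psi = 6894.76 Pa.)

17800 psi

seawater: 1027 kg/m³ × 9.8 m/s² × 2590 m = 2.607×10^7 Pa = 3781 psi
dolomite: 2800 kg/m³ × 9.8 m/s² × 1860 m = 5.104×10^7 Pa = 7402 psi
halite: 2200 kg/m³ × 9.8 m/s² × 1228 m = 2.648×10^7 Pa = 3840 psi
gypsum: 2348 kg/m³ × 9.8 m/s² × 840 m = 1.933×10^7 Pa = 2803 psi
Total = 3781 + 7402 + 3840 + 2803 = 17827 psi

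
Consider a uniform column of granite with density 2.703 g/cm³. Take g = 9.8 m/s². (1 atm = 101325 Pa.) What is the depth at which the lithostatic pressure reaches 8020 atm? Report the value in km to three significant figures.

h = P/(ρg) = 8020 atm / (2703 kg/m³ × 9.8 m/s²) = 8.126×10^8 Pa / 26489 Pa/m = 30677 m
= 30.677 km

30.7 km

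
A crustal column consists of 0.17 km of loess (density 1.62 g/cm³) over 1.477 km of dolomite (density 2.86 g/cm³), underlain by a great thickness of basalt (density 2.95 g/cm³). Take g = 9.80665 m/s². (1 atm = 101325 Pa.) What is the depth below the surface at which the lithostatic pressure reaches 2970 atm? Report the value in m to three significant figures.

Pressure at base of upper layers: 1620×9.80665×170 + 2860×9.80665×1477 = 4.413×10^7 Pa = 435.5 atm
Remaining pressure to be supplied by basalt: 3.009×10^8 − 4.413×10^7 = 2.568×10^8 Pa
Additional depth in basalt = 2.568×10^8 Pa / (2950 kg/m³ × 9.80665 m/s²) = 8877.0 m
Total depth = 1647 m + 8877.0 m = 10524 m

10500 m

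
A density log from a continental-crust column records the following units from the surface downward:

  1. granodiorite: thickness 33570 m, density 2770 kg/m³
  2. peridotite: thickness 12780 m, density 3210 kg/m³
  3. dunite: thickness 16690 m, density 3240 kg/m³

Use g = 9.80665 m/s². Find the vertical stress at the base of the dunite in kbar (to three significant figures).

18.4 kbar

granodiorite: 2770 kg/m³ × 9.80665 m/s² × 33570 m = 9.119×10^8 Pa = 9.119 kbar
peridotite: 3210 kg/m³ × 9.80665 m/s² × 12780 m = 4.023×10^8 Pa = 4.023 kbar
dunite: 3240 kg/m³ × 9.80665 m/s² × 16690 m = 5.303×10^8 Pa = 5.303 kbar
Total = 9.119 + 4.023 + 5.303 = 18.445 kbar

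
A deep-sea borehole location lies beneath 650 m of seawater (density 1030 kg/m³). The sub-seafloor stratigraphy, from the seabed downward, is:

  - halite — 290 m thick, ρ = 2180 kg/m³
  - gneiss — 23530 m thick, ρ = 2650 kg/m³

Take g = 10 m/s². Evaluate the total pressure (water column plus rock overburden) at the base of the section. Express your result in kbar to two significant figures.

6.4 kbar

seawater: 1030 kg/m³ × 10 m/s² × 650 m = 6.695×10^6 Pa = 0.06695 kbar
halite: 2180 kg/m³ × 10 m/s² × 290 m = 6.322×10^6 Pa = 0.06322 kbar
gneiss: 2650 kg/m³ × 10 m/s² × 23530 m = 6.235×10^8 Pa = 6.235 kbar
Total = 0.06695 + 0.06322 + 6.235 = 6.3656 kbar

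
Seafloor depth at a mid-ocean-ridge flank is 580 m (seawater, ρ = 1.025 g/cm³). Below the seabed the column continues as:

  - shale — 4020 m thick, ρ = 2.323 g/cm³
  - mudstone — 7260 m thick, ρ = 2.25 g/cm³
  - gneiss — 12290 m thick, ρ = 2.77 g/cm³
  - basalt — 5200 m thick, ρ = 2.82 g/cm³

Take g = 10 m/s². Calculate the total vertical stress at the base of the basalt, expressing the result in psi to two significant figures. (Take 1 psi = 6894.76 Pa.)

110000 psi

seawater: 1025 kg/m³ × 10 m/s² × 580 m = 5.945×10^6 Pa = 862.2 psi
shale: 2323 kg/m³ × 10 m/s² × 4020 m = 9.338×10^7 Pa = 13544 psi
mudstone: 2250 kg/m³ × 10 m/s² × 7260 m = 1.633×10^8 Pa = 23692 psi
gneiss: 2770 kg/m³ × 10 m/s² × 12290 m = 3.404×10^8 Pa = 49376 psi
basalt: 2820 kg/m³ × 10 m/s² × 5200 m = 1.466×10^8 Pa = 21268 psi
Total = 862.2 + 13544 + 23692 + 49376 + 21268 = 1.0874×10^5 psi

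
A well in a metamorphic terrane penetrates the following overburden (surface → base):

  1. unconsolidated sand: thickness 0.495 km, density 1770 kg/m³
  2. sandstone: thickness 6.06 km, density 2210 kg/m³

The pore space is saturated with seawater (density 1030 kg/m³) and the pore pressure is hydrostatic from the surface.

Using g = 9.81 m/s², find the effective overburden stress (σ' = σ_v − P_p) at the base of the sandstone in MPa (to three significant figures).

73.7 MPa

Overburden (lithostatic) stress σ_v:
unconsolidated sand: 1770 kg/m³ × 9.81 m/s² × 495 m = 8.595×10^6 Pa = 8.595 MPa
sandstone: 2210 kg/m³ × 9.81 m/s² × 6060 m = 1.314×10^8 Pa = 131.4 MPa
Total = 8.595 + 131.4 = 139.98 MPa
Pore pressure P_p = 1030 kg/m³ × 9.81 m/s² × 6555 m = 6.623×10^7 Pa = 66.23 MPa
Effective stress σ' = σ_v − P_p = 140.0 − 66.23 = 73.743 MPa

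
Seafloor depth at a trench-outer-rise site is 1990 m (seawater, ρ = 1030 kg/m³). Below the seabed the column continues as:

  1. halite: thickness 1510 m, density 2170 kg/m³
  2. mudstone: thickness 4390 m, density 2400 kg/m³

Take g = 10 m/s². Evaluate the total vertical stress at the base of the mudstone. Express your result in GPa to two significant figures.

seawater: 1030 kg/m³ × 10 m/s² × 1990 m = 2.050×10^7 Pa = 0.02050 GPa
halite: 2170 kg/m³ × 10 m/s² × 1510 m = 3.277×10^7 Pa = 0.03277 GPa
mudstone: 2400 kg/m³ × 10 m/s² × 4390 m = 1.054×10^8 Pa = 0.1054 GPa
Total = 0.02050 + 0.03277 + 0.1054 = 0.15862 GPa

0.16 GPa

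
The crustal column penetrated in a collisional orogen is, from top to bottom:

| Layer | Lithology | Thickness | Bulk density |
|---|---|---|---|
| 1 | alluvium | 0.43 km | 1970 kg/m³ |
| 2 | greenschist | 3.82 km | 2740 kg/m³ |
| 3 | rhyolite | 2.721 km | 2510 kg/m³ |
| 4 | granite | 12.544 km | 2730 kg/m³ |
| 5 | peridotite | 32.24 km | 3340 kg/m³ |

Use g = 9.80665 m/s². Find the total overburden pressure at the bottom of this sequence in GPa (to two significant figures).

1.6 GPa

alluvium: 1970 kg/m³ × 9.80665 m/s² × 430 m = 8.307×10^6 Pa = 8.307×10^-3 GPa
greenschist: 2740 kg/m³ × 9.80665 m/s² × 3820 m = 1.026×10^8 Pa = 0.1026 GPa
rhyolite: 2510 kg/m³ × 9.80665 m/s² × 2721 m = 6.698×10^7 Pa = 0.06698 GPa
granite: 2730 kg/m³ × 9.80665 m/s² × 12544 m = 3.358×10^8 Pa = 0.3358 GPa
peridotite: 3340 kg/m³ × 9.80665 m/s² × 32240 m = 1.056×10^9 Pa = 1.056 GPa
Total = 8.307×10^-3 + 0.1026 + 0.06698 + 0.3358 + 1.056 = 1.5698 GPa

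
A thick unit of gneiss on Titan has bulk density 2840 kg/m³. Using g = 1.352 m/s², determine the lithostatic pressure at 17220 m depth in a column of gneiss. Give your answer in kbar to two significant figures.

0.66 kbar

gneiss: 2840 kg/m³ × 1.352 m/s² × 17220 m = 6.612×10^7 Pa = 0.6612 kbar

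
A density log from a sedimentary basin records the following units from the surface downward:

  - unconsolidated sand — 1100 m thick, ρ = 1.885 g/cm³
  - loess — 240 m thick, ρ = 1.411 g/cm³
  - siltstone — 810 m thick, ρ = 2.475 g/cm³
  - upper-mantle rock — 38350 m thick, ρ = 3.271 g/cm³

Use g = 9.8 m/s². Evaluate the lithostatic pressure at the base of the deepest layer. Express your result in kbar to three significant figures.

unconsolidated sand: 1885 kg/m³ × 9.8 m/s² × 1100 m = 2.032×10^7 Pa = 0.2032 kbar
loess: 1411 kg/m³ × 9.8 m/s² × 240 m = 3.319×10^6 Pa = 0.03319 kbar
siltstone: 2475 kg/m³ × 9.8 m/s² × 810 m = 1.965×10^7 Pa = 0.1965 kbar
upper-mantle rock: 3271 kg/m³ × 9.8 m/s² × 38350 m = 1.229×10^9 Pa = 12.29 kbar
Total = 0.2032 + 0.03319 + 0.1965 + 12.29 = 12.726 kbar

12.7 kbar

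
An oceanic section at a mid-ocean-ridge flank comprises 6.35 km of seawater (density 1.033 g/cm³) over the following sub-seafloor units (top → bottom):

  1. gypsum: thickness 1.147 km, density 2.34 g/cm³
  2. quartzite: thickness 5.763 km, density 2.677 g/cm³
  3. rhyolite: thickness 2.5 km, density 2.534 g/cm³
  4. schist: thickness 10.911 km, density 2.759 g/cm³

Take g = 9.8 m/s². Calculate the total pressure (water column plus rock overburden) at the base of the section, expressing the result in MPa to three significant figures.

seawater: 1033 kg/m³ × 9.8 m/s² × 6350 m = 6.428×10^7 Pa = 64.28 MPa
gypsum: 2340 kg/m³ × 9.8 m/s² × 1147 m = 2.630×10^7 Pa = 26.30 MPa
quartzite: 2677 kg/m³ × 9.8 m/s² × 5763 m = 1.512×10^8 Pa = 151.2 MPa
rhyolite: 2534 kg/m³ × 9.8 m/s² × 2500 m = 6.208×10^7 Pa = 62.08 MPa
schist: 2759 kg/m³ × 9.8 m/s² × 10911 m = 2.950×10^8 Pa = 295.0 MPa
Total = 64.28 + 26.30 + 151.2 + 62.08 + 295.0 = 598.87 MPa

599 MPa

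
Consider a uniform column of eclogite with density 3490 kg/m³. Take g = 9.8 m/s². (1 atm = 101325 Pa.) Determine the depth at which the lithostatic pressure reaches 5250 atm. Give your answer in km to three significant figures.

h = P/(ρg) = 5250 atm / (3490 kg/m³ × 9.8 m/s²) = 5.320×10^8 Pa / 34202 Pa/m = 15553 m
= 15.553 km

15.6 km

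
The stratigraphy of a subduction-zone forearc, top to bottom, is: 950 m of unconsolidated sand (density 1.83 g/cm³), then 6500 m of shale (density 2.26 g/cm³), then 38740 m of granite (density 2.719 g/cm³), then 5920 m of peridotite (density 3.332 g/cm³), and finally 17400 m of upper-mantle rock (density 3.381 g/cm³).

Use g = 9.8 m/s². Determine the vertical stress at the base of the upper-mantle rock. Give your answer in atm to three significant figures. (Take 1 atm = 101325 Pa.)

unconsolidated sand: 1830 kg/m³ × 9.8 m/s² × 950 m = 1.704×10^7 Pa = 168.1 atm
shale: 2260 kg/m³ × 9.8 m/s² × 6500 m = 1.440×10^8 Pa = 1421 atm
granite: 2719 kg/m³ × 9.8 m/s² × 38740 m = 1.032×10^9 Pa = 10188 atm
peridotite: 3332 kg/m³ × 9.8 m/s² × 5920 m = 1.933×10^8 Pa = 1908 atm
upper-mantle rock: 3381 kg/m³ × 9.8 m/s² × 17400 m = 5.765×10^8 Pa = 5690 atm
Total = 168.1 + 1421 + 10188 + 1908 + 5690 = 19374 atm

19400 atm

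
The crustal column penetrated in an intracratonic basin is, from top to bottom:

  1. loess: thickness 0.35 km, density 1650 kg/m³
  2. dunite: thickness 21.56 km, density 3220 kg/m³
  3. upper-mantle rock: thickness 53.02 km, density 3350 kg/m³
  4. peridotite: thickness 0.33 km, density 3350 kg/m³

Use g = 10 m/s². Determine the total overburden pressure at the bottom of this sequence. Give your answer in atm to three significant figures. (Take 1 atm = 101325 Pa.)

24500 atm

loess: 1650 kg/m³ × 10 m/s² × 350 m = 5.775×10^6 Pa = 56.99 atm
dunite: 3220 kg/m³ × 10 m/s² × 21560 m = 6.942×10^8 Pa = 6852 atm
upper-mantle rock: 3350 kg/m³ × 10 m/s² × 53020 m = 1.776×10^9 Pa = 17529 atm
peridotite: 3350 kg/m³ × 10 m/s² × 330 m = 1.105×10^7 Pa = 109.1 atm
Total = 56.99 + 6852 + 17529 + 109.1 = 24547 atm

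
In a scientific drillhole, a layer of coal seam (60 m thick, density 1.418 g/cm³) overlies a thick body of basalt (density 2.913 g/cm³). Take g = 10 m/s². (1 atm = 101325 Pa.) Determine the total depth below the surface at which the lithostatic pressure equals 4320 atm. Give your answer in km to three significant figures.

15.1 km

Pressure at base of upper layers: 1418×10×60 = 8.508×10^5 Pa = 8.397 atm
Remaining pressure to be supplied by basalt: 4.377×10^8 − 8.508×10^5 = 4.369×10^8 Pa
Additional depth in basalt = 4.369×10^8 Pa / (2913 kg/m³ × 10 m/s²) = 14997 m
Total depth = 60 m + 14997 m = 15057 m
= 15.057 km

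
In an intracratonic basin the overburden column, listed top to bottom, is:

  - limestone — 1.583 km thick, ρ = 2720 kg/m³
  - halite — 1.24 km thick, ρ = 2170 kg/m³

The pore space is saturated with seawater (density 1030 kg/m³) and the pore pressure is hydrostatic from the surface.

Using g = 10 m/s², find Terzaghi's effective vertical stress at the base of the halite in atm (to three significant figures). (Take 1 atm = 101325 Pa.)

Overburden (lithostatic) stress σ_v:
limestone: 2720 kg/m³ × 10 m/s² × 1583 m = 4.306×10^7 Pa = 43.06 MPa
halite: 2170 kg/m³ × 10 m/s² × 1240 m = 2.691×10^7 Pa = 26.91 MPa
Total = 43.06 + 26.91 = 69.966 MPa
Pore pressure P_p = 1030 kg/m³ × 10 m/s² × 2823 m = 2.908×10^7 Pa = 29.08 MPa
Effective stress σ' = σ_v − P_p = 69.97 − 29.08 = 40.889 MPa = 403.54 atm

404 atm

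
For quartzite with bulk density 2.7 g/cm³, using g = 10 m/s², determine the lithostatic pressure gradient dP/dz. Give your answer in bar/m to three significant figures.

dP/dz = ρg = 2700 kg/m³ × 10 m/s² = 27000 Pa/m
= 27000 Pa/m × (1 bar/m / 1.0000×10^5 Pa/m) = 0.27000 bar/m

0.270 bar/m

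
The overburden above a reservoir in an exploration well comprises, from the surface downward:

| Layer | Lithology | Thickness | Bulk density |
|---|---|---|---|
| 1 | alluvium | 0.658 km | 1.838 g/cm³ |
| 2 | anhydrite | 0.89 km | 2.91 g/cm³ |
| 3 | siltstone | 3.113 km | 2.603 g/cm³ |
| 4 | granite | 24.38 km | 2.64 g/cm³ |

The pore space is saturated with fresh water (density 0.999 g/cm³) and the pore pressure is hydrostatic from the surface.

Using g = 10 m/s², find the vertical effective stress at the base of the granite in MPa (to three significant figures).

Overburden (lithostatic) stress σ_v:
alluvium: 1838 kg/m³ × 10 m/s² × 658 m = 1.209×10^7 Pa = 12.09 MPa
anhydrite: 2910 kg/m³ × 10 m/s² × 890 m = 2.590×10^7 Pa = 25.90 MPa
siltstone: 2603 kg/m³ × 10 m/s² × 3113 m = 8.103×10^7 Pa = 81.03 MPa
granite: 2640 kg/m³ × 10 m/s² × 24380 m = 6.436×10^8 Pa = 643.6 MPa
Total = 12.09 + 25.90 + 81.03 + 643.6 = 762.66 MPa
Pore pressure P_p = 999 kg/m³ × 10 m/s² × 29041 m = 2.901×10^8 Pa = 290.1 MPa
Effective stress σ' = σ_v − P_p = 762.7 − 290.1 = 472.54 MPa

473 MPa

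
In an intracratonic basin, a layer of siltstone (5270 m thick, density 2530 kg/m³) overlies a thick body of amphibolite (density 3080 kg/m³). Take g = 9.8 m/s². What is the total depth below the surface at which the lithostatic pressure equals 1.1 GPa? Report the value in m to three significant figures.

37400 m

Pressure at base of upper layers: 2530×9.8×5270 = 1.307×10^8 Pa = 0.1307 GPa
Remaining pressure to be supplied by amphibolite: 1.100×10^9 − 1.307×10^8 = 9.693×10^8 Pa
Additional depth in amphibolite = 9.693×10^8 Pa / (3080 kg/m³ × 9.8 m/s²) = 32114 m
Total depth = 5270 m + 32114 m = 37384 m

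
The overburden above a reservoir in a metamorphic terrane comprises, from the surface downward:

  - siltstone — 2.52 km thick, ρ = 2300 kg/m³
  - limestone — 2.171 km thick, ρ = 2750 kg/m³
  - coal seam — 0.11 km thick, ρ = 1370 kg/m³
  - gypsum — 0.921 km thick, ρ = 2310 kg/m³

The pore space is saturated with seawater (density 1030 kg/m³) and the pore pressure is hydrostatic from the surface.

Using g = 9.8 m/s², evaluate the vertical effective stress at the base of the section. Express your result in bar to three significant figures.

Overburden (lithostatic) stress σ_v:
siltstone: 2300 kg/m³ × 9.8 m/s² × 2520 m = 5.680×10^7 Pa = 56.80 MPa
limestone: 2750 kg/m³ × 9.8 m/s² × 2171 m = 5.851×10^7 Pa = 58.51 MPa
coal seam: 1370 kg/m³ × 9.8 m/s² × 110 m = 1.477×10^6 Pa = 1.477 MPa
gypsum: 2310 kg/m³ × 9.8 m/s² × 921 m = 2.085×10^7 Pa = 20.85 MPa
Total = 56.80 + 58.51 + 1.477 + 20.85 = 137.64 MPa
Pore pressure P_p = 1030 kg/m³ × 9.8 m/s² × 5722 m = 5.776×10^7 Pa = 57.76 MPa
Effective stress σ' = σ_v − P_p = 137.6 − 57.76 = 79.878 MPa = 798.78 bar

799 bar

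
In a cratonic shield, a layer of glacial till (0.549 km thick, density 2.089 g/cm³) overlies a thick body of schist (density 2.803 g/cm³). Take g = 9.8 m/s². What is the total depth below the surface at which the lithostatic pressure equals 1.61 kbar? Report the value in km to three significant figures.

Pressure at base of upper layers: 2089×9.8×549 = 1.124×10^7 Pa = 0.1124 kbar
Remaining pressure to be supplied by schist: 1.610×10^8 − 1.124×10^7 = 1.498×10^8 Pa
Additional depth in schist = 1.498×10^8 Pa / (2803 kg/m³ × 9.8 m/s²) = 5451.9 m
Total depth = 549 m + 5451.9 m = 6000.9 m
= 6.0009 km

6.00 km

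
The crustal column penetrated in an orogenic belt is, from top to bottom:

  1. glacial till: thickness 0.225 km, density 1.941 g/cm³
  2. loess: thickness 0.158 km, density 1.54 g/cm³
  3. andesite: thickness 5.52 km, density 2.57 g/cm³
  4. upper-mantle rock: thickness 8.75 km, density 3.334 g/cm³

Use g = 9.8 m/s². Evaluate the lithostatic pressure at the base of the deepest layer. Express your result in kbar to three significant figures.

glacial till: 1941 kg/m³ × 9.8 m/s² × 225 m = 4.280×10^6 Pa = 0.04280 kbar
loess: 1540 kg/m³ × 9.8 m/s² × 158 m = 2.385×10^6 Pa = 0.02385 kbar
andesite: 2570 kg/m³ × 9.8 m/s² × 5520 m = 1.390×10^8 Pa = 1.390 kbar
upper-mantle rock: 3334 kg/m³ × 9.8 m/s² × 8750 m = 2.859×10^8 Pa = 2.859 kbar
Total = 0.04280 + 0.02385 + 1.390 + 2.859 = 4.3158 kbar

4.32 kbar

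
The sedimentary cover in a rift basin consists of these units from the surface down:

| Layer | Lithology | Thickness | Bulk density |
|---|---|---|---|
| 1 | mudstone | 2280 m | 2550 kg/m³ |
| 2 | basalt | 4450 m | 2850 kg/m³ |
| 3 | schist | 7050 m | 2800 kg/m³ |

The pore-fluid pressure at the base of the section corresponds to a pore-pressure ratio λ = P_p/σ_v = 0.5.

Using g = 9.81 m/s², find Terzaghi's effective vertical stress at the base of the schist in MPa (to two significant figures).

190 MPa

Overburden (lithostatic) stress σ_v:
mudstone: 2550 kg/m³ × 9.81 m/s² × 2280 m = 5.704×10^7 Pa = 57.04 MPa
basalt: 2850 kg/m³ × 9.81 m/s² × 4450 m = 1.244×10^8 Pa = 124.4 MPa
schist: 2800 kg/m³ × 9.81 m/s² × 7050 m = 1.936×10^8 Pa = 193.6 MPa
Total = 57.04 + 124.4 + 193.6 = 375.10 MPa
Pore pressure P_p = λ·σ_v = 0.5 × 375.1 MPa = 187.6 MPa
Effective stress σ' = σ_v − P_p = 375.1 − 187.6 = 187.55 MPa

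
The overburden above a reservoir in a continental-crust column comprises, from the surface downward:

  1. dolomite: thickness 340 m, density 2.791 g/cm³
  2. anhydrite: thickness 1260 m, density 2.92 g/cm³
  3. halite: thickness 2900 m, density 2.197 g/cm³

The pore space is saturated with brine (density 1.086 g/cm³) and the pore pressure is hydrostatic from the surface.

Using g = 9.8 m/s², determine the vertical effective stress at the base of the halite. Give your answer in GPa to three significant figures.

0.0599 GPa

Overburden (lithostatic) stress σ_v:
dolomite: 2791 kg/m³ × 9.8 m/s² × 340 m = 9.300×10^6 Pa = 9.300 MPa
anhydrite: 2920 kg/m³ × 9.8 m/s² × 1260 m = 3.606×10^7 Pa = 36.06 MPa
halite: 2197 kg/m³ × 9.8 m/s² × 2900 m = 6.244×10^7 Pa = 62.44 MPa
Total = 9.300 + 36.06 + 62.44 = 107.79 MPa
Pore pressure P_p = 1086 kg/m³ × 9.8 m/s² × 4500 m = 4.789×10^7 Pa = 47.89 MPa
Effective stress σ' = σ_v − P_p = 107.8 − 47.89 = 59.902 MPa = 0.059902 GPa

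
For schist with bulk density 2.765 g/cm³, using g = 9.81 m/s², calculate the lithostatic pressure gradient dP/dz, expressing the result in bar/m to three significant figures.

dP/dz = ρg = 2765 kg/m³ × 9.81 m/s² = 27125 Pa/m
= 27125 Pa/m × (1 bar/m / 1.0000×10^5 Pa/m) = 0.27125 bar/m

0.271 bar/m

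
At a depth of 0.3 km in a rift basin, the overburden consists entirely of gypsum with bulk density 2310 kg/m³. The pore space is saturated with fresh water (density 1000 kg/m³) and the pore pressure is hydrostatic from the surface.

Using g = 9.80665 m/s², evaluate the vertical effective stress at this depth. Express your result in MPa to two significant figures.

Overburden (lithostatic) stress σ_v:
gypsum: 2310 kg/m³ × 9.80665 m/s² × 300 m = 6.796×10^6 Pa = 6.796 MPa
Pore pressure P_p = 1000 kg/m³ × 9.80665 m/s² × 300 m = 2.942×10^6 Pa = 2.942 MPa
Effective stress σ' = σ_v − P_p = 6.796 − 2.942 = 3.8540 MPa

3.9 MPa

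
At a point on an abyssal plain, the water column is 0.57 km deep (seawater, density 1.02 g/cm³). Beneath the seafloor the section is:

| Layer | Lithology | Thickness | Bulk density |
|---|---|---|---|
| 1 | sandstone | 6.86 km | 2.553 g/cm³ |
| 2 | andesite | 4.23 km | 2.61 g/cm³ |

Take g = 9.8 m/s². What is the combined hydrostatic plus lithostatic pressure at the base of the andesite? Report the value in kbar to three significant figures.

2.86 kbar

seawater: 1020 kg/m³ × 9.8 m/s² × 570 m = 5.698×10^6 Pa = 0.05698 kbar
sandstone: 2553 kg/m³ × 9.8 m/s² × 6860 m = 1.716×10^8 Pa = 1.716 kbar
andesite: 2610 kg/m³ × 9.8 m/s² × 4230 m = 1.082×10^8 Pa = 1.082 kbar
Total = 0.05698 + 1.716 + 1.082 = 2.8553 kbar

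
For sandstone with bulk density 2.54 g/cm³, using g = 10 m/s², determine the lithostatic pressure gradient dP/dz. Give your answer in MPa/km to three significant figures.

dP/dz = ρg = 2540 kg/m³ × 10 m/s² = 25400 Pa/m
= 25400 Pa/m × (1 MPa/km / 1000.0 Pa/m) = 25.400 MPa/km

25.4 MPa/km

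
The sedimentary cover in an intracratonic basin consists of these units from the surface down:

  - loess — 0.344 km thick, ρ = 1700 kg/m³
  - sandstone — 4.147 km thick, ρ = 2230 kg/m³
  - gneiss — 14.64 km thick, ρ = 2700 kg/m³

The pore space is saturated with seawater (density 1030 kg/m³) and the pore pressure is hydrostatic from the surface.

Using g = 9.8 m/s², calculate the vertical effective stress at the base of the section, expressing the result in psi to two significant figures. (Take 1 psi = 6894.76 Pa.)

Overburden (lithostatic) stress σ_v:
loess: 1700 kg/m³ × 9.8 m/s² × 344 m = 5.731×10^6 Pa = 5.731 MPa
sandstone: 2230 kg/m³ × 9.8 m/s² × 4147 m = 9.063×10^7 Pa = 90.63 MPa
gneiss: 2700 kg/m³ × 9.8 m/s² × 14640 m = 3.874×10^8 Pa = 387.4 MPa
Total = 5.731 + 90.63 + 387.4 = 483.73 MPa
Pore pressure P_p = 1030 kg/m³ × 9.8 m/s² × 19131 m = 1.931×10^8 Pa = 193.1 MPa
Effective stress σ' = σ_v − P_p = 483.7 − 193.1 = 290.63 MPa = 42152 psi

42000 psi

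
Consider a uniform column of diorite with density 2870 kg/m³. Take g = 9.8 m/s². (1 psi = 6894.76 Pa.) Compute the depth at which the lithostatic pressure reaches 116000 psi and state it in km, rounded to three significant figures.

28.4 km

h = P/(ρg) = 116000 psi / (2870 kg/m³ × 9.8 m/s²) = 7.998×10^8 Pa / 28126 Pa/m = 28436 m
= 28.436 km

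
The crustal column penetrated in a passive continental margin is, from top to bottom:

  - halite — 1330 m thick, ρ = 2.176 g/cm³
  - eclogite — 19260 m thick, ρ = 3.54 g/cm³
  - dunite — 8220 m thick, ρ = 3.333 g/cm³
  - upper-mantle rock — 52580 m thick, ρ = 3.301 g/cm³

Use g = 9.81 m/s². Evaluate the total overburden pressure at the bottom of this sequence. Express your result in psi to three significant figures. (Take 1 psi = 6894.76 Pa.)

387000 psi

halite: 2176 kg/m³ × 9.81 m/s² × 1330 m = 2.839×10^7 Pa = 4118 psi
eclogite: 3540 kg/m³ × 9.81 m/s² × 19260 m = 6.688×10^8 Pa = 97008 psi
dunite: 3333 kg/m³ × 9.81 m/s² × 8220 m = 2.688×10^8 Pa = 38981 psi
upper-mantle rock: 3301 kg/m³ × 9.81 m/s² × 52580 m = 1.703×10^9 Pa = 2.470×10^5 psi
Total = 4118 + 97008 + 38981 + 2.470×10^5 = 3.8706×10^5 psi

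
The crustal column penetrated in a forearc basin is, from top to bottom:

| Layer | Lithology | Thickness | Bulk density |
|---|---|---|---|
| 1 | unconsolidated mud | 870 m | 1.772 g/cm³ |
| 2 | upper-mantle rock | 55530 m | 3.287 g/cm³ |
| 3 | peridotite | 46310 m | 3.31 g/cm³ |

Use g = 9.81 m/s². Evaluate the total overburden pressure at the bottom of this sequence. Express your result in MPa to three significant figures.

unconsolidated mud: 1772 kg/m³ × 9.81 m/s² × 870 m = 1.512×10^7 Pa = 15.12 MPa
upper-mantle rock: 3287 kg/m³ × 9.81 m/s² × 55530 m = 1.791×10^9 Pa = 1791 MPa
peridotite: 3310 kg/m³ × 9.81 m/s² × 46310 m = 1.504×10^9 Pa = 1504 MPa
Total = 15.12 + 1791 + 1504 = 3309.5 MPa

3310 MPa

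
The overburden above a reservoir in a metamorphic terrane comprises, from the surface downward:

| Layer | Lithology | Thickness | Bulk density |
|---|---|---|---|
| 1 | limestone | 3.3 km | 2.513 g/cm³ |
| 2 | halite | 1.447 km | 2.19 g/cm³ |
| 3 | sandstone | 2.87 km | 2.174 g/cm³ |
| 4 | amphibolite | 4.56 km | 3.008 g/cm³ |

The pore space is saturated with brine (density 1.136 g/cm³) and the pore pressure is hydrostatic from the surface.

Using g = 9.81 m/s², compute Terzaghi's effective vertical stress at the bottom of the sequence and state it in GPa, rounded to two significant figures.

0.17 GPa

Overburden (lithostatic) stress σ_v:
limestone: 2513 kg/m³ × 9.81 m/s² × 3300 m = 8.135×10^7 Pa = 81.35 MPa
halite: 2190 kg/m³ × 9.81 m/s² × 1447 m = 3.109×10^7 Pa = 31.09 MPa
sandstone: 2174 kg/m³ × 9.81 m/s² × 2870 m = 6.121×10^7 Pa = 61.21 MPa
amphibolite: 3008 kg/m³ × 9.81 m/s² × 4560 m = 1.346×10^8 Pa = 134.6 MPa
Total = 81.35 + 31.09 + 61.21 + 134.6 = 308.21 MPa
Pore pressure P_p = 1136 kg/m³ × 9.81 m/s² × 12177 m = 1.357×10^8 Pa = 135.7 MPa
Effective stress σ' = σ_v − P_p = 308.2 − 135.7 = 172.51 MPa = 0.17251 GPa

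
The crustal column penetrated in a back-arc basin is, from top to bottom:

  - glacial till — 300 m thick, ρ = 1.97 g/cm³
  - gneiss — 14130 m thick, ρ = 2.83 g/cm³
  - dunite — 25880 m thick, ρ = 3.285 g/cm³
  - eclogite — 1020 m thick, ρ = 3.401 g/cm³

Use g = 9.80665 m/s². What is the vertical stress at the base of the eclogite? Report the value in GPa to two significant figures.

glacial till: 1970 kg/m³ × 9.80665 m/s² × 300 m = 5.796×10^6 Pa = 5.796×10^-3 GPa
gneiss: 2830 kg/m³ × 9.80665 m/s² × 14130 m = 3.921×10^8 Pa = 0.3921 GPa
dunite: 3285 kg/m³ × 9.80665 m/s² × 25880 m = 8.337×10^8 Pa = 0.8337 GPa
eclogite: 3401 kg/m³ × 9.80665 m/s² × 1020 m = 3.402×10^7 Pa = 0.03402 GPa
Total = 5.796×10^-3 + 0.3921 + 0.8337 + 0.03402 = 1.2657 GPa

1.3 GPa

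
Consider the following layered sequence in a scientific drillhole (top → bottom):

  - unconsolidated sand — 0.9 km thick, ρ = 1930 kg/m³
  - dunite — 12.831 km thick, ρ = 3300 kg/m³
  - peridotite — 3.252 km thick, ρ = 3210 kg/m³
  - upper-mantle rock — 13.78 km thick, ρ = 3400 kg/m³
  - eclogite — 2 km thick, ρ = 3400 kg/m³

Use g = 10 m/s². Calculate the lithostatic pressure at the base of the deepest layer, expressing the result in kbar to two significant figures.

unconsolidated sand: 1930 kg/m³ × 10 m/s² × 900 m = 1.737×10^7 Pa = 0.1737 kbar
dunite: 3300 kg/m³ × 10 m/s² × 12831 m = 4.234×10^8 Pa = 4.234 kbar
peridotite: 3210 kg/m³ × 10 m/s² × 3252 m = 1.044×10^8 Pa = 1.044 kbar
upper-mantle rock: 3400 kg/m³ × 10 m/s² × 13780 m = 4.685×10^8 Pa = 4.685 kbar
eclogite: 3400 kg/m³ × 10 m/s² × 2000 m = 6.800×10^7 Pa = 0.6800 kbar
Total = 0.1737 + 4.234 + 1.044 + 4.685 + 0.6800 = 10.817 kbar

11 kbar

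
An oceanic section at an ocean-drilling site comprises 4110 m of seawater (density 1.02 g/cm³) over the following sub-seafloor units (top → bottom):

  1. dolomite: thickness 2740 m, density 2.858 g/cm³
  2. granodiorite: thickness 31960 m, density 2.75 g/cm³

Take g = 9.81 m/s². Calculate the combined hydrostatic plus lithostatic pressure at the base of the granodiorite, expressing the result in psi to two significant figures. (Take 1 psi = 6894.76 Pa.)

seawater: 1020 kg/m³ × 9.81 m/s² × 4110 m = 4.113×10^7 Pa = 5965 psi
dolomite: 2858 kg/m³ × 9.81 m/s² × 2740 m = 7.682×10^7 Pa = 11142 psi
granodiorite: 2750 kg/m³ × 9.81 m/s² × 31960 m = 8.622×10^8 Pa = 1.251×10^5 psi
Total = 5965 + 11142 + 1.251×10^5 = 1.4216×10^5 psi

140000 psi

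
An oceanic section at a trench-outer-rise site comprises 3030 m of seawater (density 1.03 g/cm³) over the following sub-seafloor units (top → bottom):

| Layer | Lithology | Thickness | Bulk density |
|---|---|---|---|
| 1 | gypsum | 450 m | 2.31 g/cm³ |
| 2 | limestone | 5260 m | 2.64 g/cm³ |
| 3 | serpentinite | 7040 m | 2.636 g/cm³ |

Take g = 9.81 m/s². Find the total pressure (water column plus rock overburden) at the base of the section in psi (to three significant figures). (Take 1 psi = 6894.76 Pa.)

52100 psi

seawater: 1030 kg/m³ × 9.81 m/s² × 3030 m = 3.062×10^7 Pa = 4440 psi
gypsum: 2310 kg/m³ × 9.81 m/s² × 450 m = 1.020×10^7 Pa = 1479 psi
limestone: 2640 kg/m³ × 9.81 m/s² × 5260 m = 1.362×10^8 Pa = 19758 psi
serpentinite: 2636 kg/m³ × 9.81 m/s² × 7040 m = 1.820×10^8 Pa = 26404 psi
Total = 4440 + 1479 + 19758 + 26404 = 52081 psi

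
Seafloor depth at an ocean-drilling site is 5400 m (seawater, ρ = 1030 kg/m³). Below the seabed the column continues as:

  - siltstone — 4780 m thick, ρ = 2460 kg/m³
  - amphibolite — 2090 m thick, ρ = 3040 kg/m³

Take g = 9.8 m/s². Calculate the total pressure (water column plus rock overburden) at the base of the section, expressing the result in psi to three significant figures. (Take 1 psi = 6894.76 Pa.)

seawater: 1030 kg/m³ × 9.8 m/s² × 5400 m = 5.451×10^7 Pa = 7906 psi
siltstone: 2460 kg/m³ × 9.8 m/s² × 4780 m = 1.152×10^8 Pa = 16714 psi
amphibolite: 3040 kg/m³ × 9.8 m/s² × 2090 m = 6.227×10^7 Pa = 9031 psi
Total = 7906 + 16714 + 9031 = 33650 psi

33700 psi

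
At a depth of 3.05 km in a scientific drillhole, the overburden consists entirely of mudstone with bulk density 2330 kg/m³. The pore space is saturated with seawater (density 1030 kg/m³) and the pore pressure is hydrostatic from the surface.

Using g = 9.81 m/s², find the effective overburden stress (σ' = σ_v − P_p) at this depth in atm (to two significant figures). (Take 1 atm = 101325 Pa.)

380 atm

Overburden (lithostatic) stress σ_v:
mudstone: 2330 kg/m³ × 9.81 m/s² × 3050 m = 6.971×10^7 Pa = 69.71 MPa
Pore pressure P_p = 1030 kg/m³ × 9.81 m/s² × 3050 m = 3.082×10^7 Pa = 30.82 MPa
Effective stress σ' = σ_v − P_p = 69.71 − 30.82 = 38.897 MPa = 383.88 atm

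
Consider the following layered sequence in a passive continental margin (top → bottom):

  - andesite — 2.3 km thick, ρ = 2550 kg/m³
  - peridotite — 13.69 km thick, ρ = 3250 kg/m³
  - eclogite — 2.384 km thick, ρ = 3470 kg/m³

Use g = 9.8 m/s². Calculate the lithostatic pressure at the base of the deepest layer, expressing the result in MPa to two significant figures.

570 MPa

andesite: 2550 kg/m³ × 9.8 m/s² × 2300 m = 5.748×10^7 Pa = 57.48 MPa
peridotite: 3250 kg/m³ × 9.8 m/s² × 13690 m = 4.360×10^8 Pa = 436.0 MPa
eclogite: 3470 kg/m³ × 9.8 m/s² × 2384 m = 8.107×10^7 Pa = 81.07 MPa
Total = 57.48 + 436.0 + 81.07 = 574.57 MPa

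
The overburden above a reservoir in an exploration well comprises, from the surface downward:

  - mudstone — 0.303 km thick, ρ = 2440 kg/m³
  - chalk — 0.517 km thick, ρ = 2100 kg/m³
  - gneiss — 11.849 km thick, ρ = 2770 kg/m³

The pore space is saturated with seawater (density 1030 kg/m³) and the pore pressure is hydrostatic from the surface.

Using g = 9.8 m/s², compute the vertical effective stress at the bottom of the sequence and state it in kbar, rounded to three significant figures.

2.12 kbar

Overburden (lithostatic) stress σ_v:
mudstone: 2440 kg/m³ × 9.8 m/s² × 303 m = 7.245×10^6 Pa = 7.245 MPa
chalk: 2100 kg/m³ × 9.8 m/s² × 517 m = 1.064×10^7 Pa = 10.64 MPa
gneiss: 2770 kg/m³ × 9.8 m/s² × 11849 m = 3.217×10^8 Pa = 321.7 MPa
Total = 7.245 + 10.64 + 321.7 = 339.54 MPa
Pore pressure P_p = 1030 kg/m³ × 9.8 m/s² × 12669 m = 1.279×10^8 Pa = 127.9 MPa
Effective stress σ' = σ_v − P_p = 339.5 − 127.9 = 211.66 MPa = 2.1166 kbar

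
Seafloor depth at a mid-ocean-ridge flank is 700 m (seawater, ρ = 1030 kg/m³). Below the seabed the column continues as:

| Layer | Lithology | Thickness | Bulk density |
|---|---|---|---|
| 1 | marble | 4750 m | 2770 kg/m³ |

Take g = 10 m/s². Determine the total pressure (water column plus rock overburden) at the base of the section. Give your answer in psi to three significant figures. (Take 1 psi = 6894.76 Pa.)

20100 psi

seawater: 1030 kg/m³ × 10 m/s² × 700 m = 7.210×10^6 Pa = 1046 psi
marble: 2770 kg/m³ × 10 m/s² × 4750 m = 1.316×10^8 Pa = 19083 psi
Total = 1046 + 19083 = 20129 psi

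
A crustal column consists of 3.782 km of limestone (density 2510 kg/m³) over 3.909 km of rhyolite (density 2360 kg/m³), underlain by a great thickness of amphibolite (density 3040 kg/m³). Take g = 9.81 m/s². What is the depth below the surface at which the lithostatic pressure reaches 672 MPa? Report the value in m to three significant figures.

24100 m

Pressure at base of upper layers: 2510×9.81×3782 + 2360×9.81×3909 = 1.836×10^8 Pa = 183.6 MPa
Remaining pressure to be supplied by amphibolite: 6.720×10^8 − 1.836×10^8 = 4.884×10^8 Pa
Additional depth in amphibolite = 4.884×10^8 Pa / (3040 kg/m³ × 9.81 m/s²) = 16376 m
Total depth = 7691 m + 16376 m = 24067 m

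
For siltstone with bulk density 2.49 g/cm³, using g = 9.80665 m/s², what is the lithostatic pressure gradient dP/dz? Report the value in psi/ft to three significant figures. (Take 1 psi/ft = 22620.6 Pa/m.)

1.08 psi/ft

dP/dz = ρg = 2490 kg/m³ × 9.80665 m/s² = 24419 Pa/m
= 24419 Pa/m × (1 psi/ft / 22621 Pa/m) = 1.0795 psi/ft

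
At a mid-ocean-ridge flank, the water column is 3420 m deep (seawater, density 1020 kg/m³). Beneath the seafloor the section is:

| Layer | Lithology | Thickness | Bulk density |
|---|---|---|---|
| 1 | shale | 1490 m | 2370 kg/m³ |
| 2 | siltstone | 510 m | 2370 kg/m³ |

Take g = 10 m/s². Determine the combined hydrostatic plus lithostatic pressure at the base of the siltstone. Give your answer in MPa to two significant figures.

seawater: 1020 kg/m³ × 10 m/s² × 3420 m = 3.488×10^7 Pa = 34.88 MPa
shale: 2370 kg/m³ × 10 m/s² × 1490 m = 3.531×10^7 Pa = 35.31 MPa
siltstone: 2370 kg/m³ × 10 m/s² × 510 m = 1.209×10^7 Pa = 12.09 MPa
Total = 34.88 + 35.31 + 12.09 = 82.284 MPa

82 MPa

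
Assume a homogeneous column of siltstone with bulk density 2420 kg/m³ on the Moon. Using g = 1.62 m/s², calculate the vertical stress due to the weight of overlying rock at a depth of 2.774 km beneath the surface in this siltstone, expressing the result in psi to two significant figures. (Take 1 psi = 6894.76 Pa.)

1600 psi

siltstone: 2420 kg/m³ × 1.62 m/s² × 2774 m = 1.088×10^7 Pa = 1577 psi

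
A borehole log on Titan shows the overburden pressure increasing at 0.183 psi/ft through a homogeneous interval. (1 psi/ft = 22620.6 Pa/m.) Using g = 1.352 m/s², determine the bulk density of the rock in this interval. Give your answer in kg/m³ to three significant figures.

ρ = (dP/dz)/g = 0.183 psi/ft / 1.352 m/s² = 4139.6 Pa/m / 1.352 m/s² = 3061.8 kg/m³

3060 kg/m³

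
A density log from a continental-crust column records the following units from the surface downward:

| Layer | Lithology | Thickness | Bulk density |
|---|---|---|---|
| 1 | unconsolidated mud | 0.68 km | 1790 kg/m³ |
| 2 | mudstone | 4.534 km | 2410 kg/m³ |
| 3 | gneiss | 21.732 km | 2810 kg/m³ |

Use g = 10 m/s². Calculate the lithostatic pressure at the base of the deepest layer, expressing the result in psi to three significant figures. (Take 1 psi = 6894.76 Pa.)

106000 psi

unconsolidated mud: 1790 kg/m³ × 10 m/s² × 680 m = 1.217×10^7 Pa = 1765 psi
mudstone: 2410 kg/m³ × 10 m/s² × 4534 m = 1.093×10^8 Pa = 15848 psi
gneiss: 2810 kg/m³ × 10 m/s² × 21732 m = 6.107×10^8 Pa = 88570 psi
Total = 1765 + 15848 + 88570 = 1.0618×10^5 psi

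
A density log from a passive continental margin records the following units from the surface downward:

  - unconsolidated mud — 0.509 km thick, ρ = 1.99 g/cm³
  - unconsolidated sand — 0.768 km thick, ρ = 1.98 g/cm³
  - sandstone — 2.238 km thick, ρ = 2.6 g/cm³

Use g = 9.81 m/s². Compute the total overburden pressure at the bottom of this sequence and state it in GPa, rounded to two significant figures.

unconsolidated mud: 1990 kg/m³ × 9.81 m/s² × 509 m = 9.937×10^6 Pa = 9.937×10^-3 GPa
unconsolidated sand: 1980 kg/m³ × 9.81 m/s² × 768 m = 1.492×10^7 Pa = 0.01492 GPa
sandstone: 2600 kg/m³ × 9.81 m/s² × 2238 m = 5.708×10^7 Pa = 0.05708 GPa
Total = 9.937×10^-3 + 0.01492 + 0.05708 = 0.081937 GPa

0.082 GPa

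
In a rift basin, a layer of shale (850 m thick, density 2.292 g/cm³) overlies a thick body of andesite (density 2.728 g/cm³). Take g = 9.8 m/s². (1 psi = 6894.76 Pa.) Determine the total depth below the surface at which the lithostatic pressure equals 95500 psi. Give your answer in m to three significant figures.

24800 m

Pressure at base of upper layers: 2292×9.8×850 = 1.909×10^7 Pa = 2769 psi
Remaining pressure to be supplied by andesite: 6.584×10^8 − 1.909×10^7 = 6.394×10^8 Pa
Additional depth in andesite = 6.394×10^8 Pa / (2728 kg/m³ × 9.8 m/s²) = 23915 m
Total depth = 850 m + 23915 m = 24765 m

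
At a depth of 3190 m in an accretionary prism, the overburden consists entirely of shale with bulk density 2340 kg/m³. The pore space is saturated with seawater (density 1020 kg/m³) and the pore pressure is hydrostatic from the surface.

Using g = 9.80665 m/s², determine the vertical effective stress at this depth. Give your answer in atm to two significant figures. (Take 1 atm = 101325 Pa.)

410 atm

Overburden (lithostatic) stress σ_v:
shale: 2340 kg/m³ × 9.80665 m/s² × 3190 m = 7.320×10^7 Pa = 73.20 MPa
Pore pressure P_p = 1020 kg/m³ × 9.80665 m/s² × 3190 m = 3.191×10^7 Pa = 31.91 MPa
Effective stress σ' = σ_v − P_p = 73.20 − 31.91 = 41.294 MPa = 407.54 atm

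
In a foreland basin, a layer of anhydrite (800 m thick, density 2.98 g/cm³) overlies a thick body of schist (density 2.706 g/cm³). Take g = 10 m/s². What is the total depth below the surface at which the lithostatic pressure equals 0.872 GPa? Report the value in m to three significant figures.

Pressure at base of upper layers: 2980×10×800 = 2.384×10^7 Pa = 0.02384 GPa
Remaining pressure to be supplied by schist: 8.720×10^8 − 2.384×10^7 = 8.482×10^8 Pa
Additional depth in schist = 8.482×10^8 Pa / (2706 kg/m³ × 10 m/s²) = 31344 m
Total depth = 800 m + 31344 m = 32144 m

32100 m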